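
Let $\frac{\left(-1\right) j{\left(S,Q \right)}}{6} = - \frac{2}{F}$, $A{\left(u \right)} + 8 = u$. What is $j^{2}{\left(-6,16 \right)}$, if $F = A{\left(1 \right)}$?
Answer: $\frac{144}{49} \approx 2.9388$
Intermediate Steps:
$A{\left(u \right)} = -8 + u$
$F = -7$ ($F = -8 + 1 = -7$)
$j{\left(S,Q \right)} = - \frac{12}{7}$ ($j{\left(S,Q \right)} = - 6 \left(- \frac{2}{-7}\right) = - 6 \left(\left(-2\right) \left(- \frac{1}{7}\right)\right) = \left(-6\right) \frac{2}{7} = - \frac{12}{7}$)
$j^{2}{\left(-6,16 \right)} = \left(- \frac{12}{7}\right)^{2} = \frac{144}{49}$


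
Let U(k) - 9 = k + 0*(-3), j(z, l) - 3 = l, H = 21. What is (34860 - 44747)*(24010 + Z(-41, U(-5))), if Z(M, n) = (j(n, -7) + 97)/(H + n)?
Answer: -5935591241/25 ≈ -2.3742e+8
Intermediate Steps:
j(z, l) = 3 + l
U(k) = 9 + k (U(k) = 9 + (k + 0*(-3)) = 9 + (k + 0) = 9 + k)
Z(M, n) = 93/(21 + n) (Z(M, n) = ((3 - 7) + 97)/(21 + n) = (-4 + 97)/(21 + n) = 93/(21 + n))
(34860 - 44747)*(24010 + Z(-41, U(-5))) = (34860 - 44747)*(24010 + 93/(21 + (9 - 5))) = -9887*(24010 + 93/(21 + 4)) = -9887*(24010 + 93/25) = -9887*600343/25 = -5935591241/25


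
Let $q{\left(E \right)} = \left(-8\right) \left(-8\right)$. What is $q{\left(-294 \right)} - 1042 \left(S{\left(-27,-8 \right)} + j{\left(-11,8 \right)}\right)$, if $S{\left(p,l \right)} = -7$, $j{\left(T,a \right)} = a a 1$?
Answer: $-59330$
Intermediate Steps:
$j{\left(T,a \right)} = a^{2}$ ($j{\left(T,a \right)} = a^{2} \cdot 1 = a^{2}$)
$q{\left(E \right)} = 64$
$q{\left(-294 \right)} - 1042 \left(S{\left(-27,-8 \right)} + j{\left(-11,8 \right)}\right) = 64 - 1042 \left(-7 + 8^{2}\right) = 64 - 1042 \left(-7 + 64\right) = 64 - 1042 \cdot 57 = 64 - 59394 = -59330$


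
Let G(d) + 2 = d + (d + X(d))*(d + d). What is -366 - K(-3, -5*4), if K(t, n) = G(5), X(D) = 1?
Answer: -429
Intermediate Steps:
G(d) = -2 + d + 2*d*(1 + d) (G(d) = -2 + (d + (d + 1)*(d + d)) = -2 + (d + (1 + d)*(2*d)) = -2 + (d + 2*d*(1 + d)) = -2 + d + 2*d*(1 + d))
K(t, n) = 63 (K(t, n) = -2 + 2*5² + 3*5 = -2 + 2*25 + 15 = -2 + 50 + 15 = 63)
-366 - K(-3, -5*4) = -366 - 1*63 = -366 - 63 = -429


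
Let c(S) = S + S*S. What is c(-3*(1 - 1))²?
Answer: 0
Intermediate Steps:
c(S) = S + S²
c(-3*(1 - 1))² = ((-3*(1 - 1))*(1 - 3*(1 - 1)))² = ((-3*0)*(1 - 3*0))² = (0*(1 + 0))² = (0*1)² = 0² = 0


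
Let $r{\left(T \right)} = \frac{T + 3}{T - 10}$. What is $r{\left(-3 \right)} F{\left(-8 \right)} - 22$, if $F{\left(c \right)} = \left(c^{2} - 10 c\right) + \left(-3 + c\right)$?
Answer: $-22$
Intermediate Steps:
$r{\left(T \right)} = \frac{3 + T}{-10 + T}$
$F{\left(c \right)} = -3 + c^{2} - 9 c$
$r{\left(-3 \right)} F{\left(-8 \right)} - 22 = \frac{3 - 3}{-10 - 3} \left(-3 + \left(-8\right)^{2} - -72\right) - 22 = \frac{1}{-13} \cdot 0 \left(-3 + 64 + 72\right) - 22 = \left(- \frac{1}{13}\right) 0 \cdot 133 - 22 = 0 \cdot 133 - 22 = 0 - 22 = -22$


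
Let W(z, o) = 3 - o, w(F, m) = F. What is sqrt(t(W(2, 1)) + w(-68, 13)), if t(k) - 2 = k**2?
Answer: I*sqrt(62) ≈ 7.874*I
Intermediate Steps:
t(k) = 2 + k**2
sqrt(t(W(2, 1)) + w(-68, 13)) = sqrt((2 + (3 - 1*1)**2) - 68) = sqrt((2 + (3 - 1)**2) - 68) = sqrt((2 + 2**2) - 68) = sqrt((2 + 4) - 68) = sqrt(6 - 68) = sqrt(-62) = I*sqrt(62)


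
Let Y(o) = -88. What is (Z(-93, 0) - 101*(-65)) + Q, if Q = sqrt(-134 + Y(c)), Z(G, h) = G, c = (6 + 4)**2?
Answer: 6472 + I*sqrt(222) ≈ 6472.0 + 14.9*I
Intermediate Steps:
c = 100 (c = 10**2 = 100)
Q = I*sqrt(222) (Q = sqrt(-134 - 88) = sqrt(-222) = I*sqrt(222) ≈ 14.9*I)
(Z(-93, 0) - 101*(-65)) + Q = (-93 - 101*(-65)) + I*sqrt(222) = (-93 + 6565) + I*sqrt(222) = 6472 + I*sqrt(222)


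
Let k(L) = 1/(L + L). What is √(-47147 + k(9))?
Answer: I*√1697290/6 ≈ 217.13*I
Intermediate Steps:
k(L) = 1/(2*L)
√(-47147 + k(9)) = √(-47147 + (½)/9) = √(-47147 + (½)*(⅑)) = √(-47147 + 1/18) = √(-848645/18) = I*√1697290/6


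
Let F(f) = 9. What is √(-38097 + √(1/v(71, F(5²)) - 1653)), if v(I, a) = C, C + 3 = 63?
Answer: √(-34287300 + 1230*I*√885)/30 ≈ 0.10415 + 195.18*I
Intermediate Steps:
C = 60 (C = -3 + 63 = 60)
v(I, a) = 60
√(-38097 + √(1/v(71, F(5²)) - 1653)) = √(-38097 + √(1/60 - 1653)) = √(-38097 + √(-99179/60)) = √(-38097 + 41*I*√885/30)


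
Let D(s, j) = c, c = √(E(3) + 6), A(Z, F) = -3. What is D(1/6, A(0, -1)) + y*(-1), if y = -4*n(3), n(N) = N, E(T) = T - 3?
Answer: 12 + √6 ≈ 14.449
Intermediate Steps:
E(T) = -3 + T
c = √6 (c = √((-3 + 3) + 6) = √(0 + 6) = √6 ≈ 2.4495)
D(s, j) = √6
y = -12 (y = -4*3 = -12)
D(1/6, A(0, -1)) + y*(-1) = √6 - 12*(-1) = √6 + 12 = 12 + √6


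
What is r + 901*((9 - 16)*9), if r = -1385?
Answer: -58148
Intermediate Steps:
r + 901*((9 - 16)*9) = -1385 + 901*((9 - 16)*9) = -1385 + 901*(-7*9) = -1385 + 901*(-63) = -1385 - 56763 = -58148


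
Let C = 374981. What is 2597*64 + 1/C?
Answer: 62324842049/374981 ≈ 1.6621e+5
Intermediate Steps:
2597*64 + 1/C = 2597*64 + 1/374981 = 166208 + 1/374981 = 62324842049/374981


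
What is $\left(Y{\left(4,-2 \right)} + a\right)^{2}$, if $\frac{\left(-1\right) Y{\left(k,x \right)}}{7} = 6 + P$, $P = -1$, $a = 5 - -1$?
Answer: $841$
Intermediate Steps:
$a = 6$ ($a = 5 + 1 = 6$)
$Y{\left(k,x \right)} = -35$ ($Y{\left(k,x \right)} = - 7 \left(6 - 1\right) = \left(-7\right) 5 = -35$)
$\left(Y{\left(4,-2 \right)} + a\right)^{2} = \left(-35 + 6\right)^{2} = \left(-29\right)^{2} = 841$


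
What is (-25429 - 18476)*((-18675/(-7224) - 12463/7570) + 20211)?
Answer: -1617611841310593/1822856 ≈ -8.8741e+8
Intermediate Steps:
(-25429 - 18476)*((-18675/(-7224) - 12463/7570) + 20211) = -43905*((-18675*(-1/7224) - 12463*1/7570) + 20211) = -43905*((6225/2408 - 12463/7570) + 20211) = -43905*(8556173/9114280 + 20211) = -43905*184217269253/9114280 = -1617611841310593/1822856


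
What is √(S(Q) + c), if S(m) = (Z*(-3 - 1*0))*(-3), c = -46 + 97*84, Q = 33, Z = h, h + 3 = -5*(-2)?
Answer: √8165 ≈ 90.360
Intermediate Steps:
h = 7 (h = -3 - 5*(-2) = -3 + 10 = 7)
Z = 7
c = 8102 (c = -46 + 8148 = 8102)
S(m) = 63 (S(m) = (7*(-3 - 1*0))*(-3) = (7*(-3 + 0))*(-3) = (7*(-3))*(-3) = -21*(-3) = 63)
√(S(Q) + c) = √(63 + 8102) = √8165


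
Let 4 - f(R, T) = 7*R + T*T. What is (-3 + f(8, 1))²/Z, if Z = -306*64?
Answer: -49/306 ≈ -0.16013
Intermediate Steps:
Z = -19584
f(R, T) = 4 - T² - 7*R (f(R, T) = 4 - (7*R + T*T) = 4 - (7*R + T²) = 4 - (T² + 7*R) = 4 + (-T² - 7*R) = 4 - T² - 7*R)
(-3 + f(8, 1))²/Z = (-3 + (4 - 1*1² - 7*8))²/(-19584) = (-3 + (4 - 1*1 - 56))²*(-1/19584) = (-3 + (4 - 1 - 56))²*(-1/19584) = (-3 - 53)²*(-1/19584) = (-56)²*(-1/19584) = 3136*(-1/19584) = -49/306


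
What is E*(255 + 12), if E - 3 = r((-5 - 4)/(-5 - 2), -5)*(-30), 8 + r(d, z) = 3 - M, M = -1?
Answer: 32841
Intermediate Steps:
r(d, z) = -4 (r(d, z) = -8 + (3 - 1*(-1)) = -8 + (3 + 1) = -8 + 4 = -4)
E = 123 (E = 3 - 4*(-30) = 3 + 120 = 123)
E*(255 + 12) = 123*(255 + 12) = 123*267 = 32841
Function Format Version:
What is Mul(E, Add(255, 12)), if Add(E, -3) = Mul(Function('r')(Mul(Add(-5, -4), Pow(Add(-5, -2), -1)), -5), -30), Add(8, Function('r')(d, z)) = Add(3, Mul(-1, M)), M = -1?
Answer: 32841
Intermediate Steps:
Function('r')(d, z) = -4 (Function('r')(d, z) = Add(-8, Add(3, Mul(-1, -1))) = Add(-8, Add(3, 1)) = Add(-8, 4) = -4)
E = 123 (E = Add(3, Mul(-4, -30)) = Add(3, 120) = 123)
Mul(E, Add(255, 12)) = Mul(123, Add(255, 12)) = Mul(123, 267) = 32841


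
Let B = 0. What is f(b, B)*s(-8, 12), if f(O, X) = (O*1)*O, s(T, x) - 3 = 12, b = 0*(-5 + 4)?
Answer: 0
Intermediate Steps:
b = 0 (b = 0*(-1) = 0)
s(T, x) = 15 (s(T, x) = 3 + 12 = 15)
f(O, X) = O**2 (f(O, X) = O*O = O**2)
f(b, B)*s(-8, 12) = 0**2*15 = 0*15 = 0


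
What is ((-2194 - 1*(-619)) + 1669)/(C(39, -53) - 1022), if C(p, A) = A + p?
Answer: -47/518 ≈ -0.090734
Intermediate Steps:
((-2194 - 1*(-619)) + 1669)/(C(39, -53) - 1022) = ((-2194 - 1*(-619)) + 1669)/((-53 + 39) - 1022) = ((-2194 + 619) + 1669)/(-14 - 1022) = (-1575 + 1669)/(-1036) = 94*(-1/1036) = -47/518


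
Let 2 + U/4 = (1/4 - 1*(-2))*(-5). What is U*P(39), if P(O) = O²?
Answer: -80613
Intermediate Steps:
U = -53 (U = -8 + 4*((1/4 - 1*(-2))*(-5)) = -8 + 4*((¼ + 2)*(-5)) = -8 + 4*((9/4)*(-5)) = -8 + 4*(-45/4) = -8 - 45 = -53)
U*P(39) = -53*39² = -53*1521 = -80613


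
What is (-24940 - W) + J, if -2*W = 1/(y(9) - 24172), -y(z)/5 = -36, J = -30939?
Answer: -2681297937/47984 ≈ -55879.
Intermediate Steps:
y(z) = 180 (y(z) = -5*(-36) = 180)
W = 1/47984 (W = -1/(2*(180 - 24172)) = -½/(-23992) = -½*(-1/23992) = 1/47984 ≈ 2.0840e-5)
(-24940 - W) + J = (-24940 - 1*1/47984) - 30939 = (-24940 - 1/47984) - 30939 = -1196720961/47984 - 30939 = -2681297937/47984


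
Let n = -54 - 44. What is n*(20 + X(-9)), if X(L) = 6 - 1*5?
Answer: -2058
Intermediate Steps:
n = -98
X(L) = 1 (X(L) = 6 - 5 = 1)
n*(20 + X(-9)) = -98*(20 + 1) = -98*21 = -2058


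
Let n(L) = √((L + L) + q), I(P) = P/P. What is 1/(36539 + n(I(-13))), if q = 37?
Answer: 36539/1335098482 - √39/1335098482 ≈ 2.7363e-5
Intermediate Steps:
I(P) = 1
n(L) = √(37 + 2*L) (n(L) = √((L + L) + 37) = √(2*L + 37) = √(37 + 2*L))
1/(36539 + n(I(-13))) = 1/(36539 + √(37 + 2*1)) = 1/(36539 + √(37 + 2)) = 1/(36539 + √39)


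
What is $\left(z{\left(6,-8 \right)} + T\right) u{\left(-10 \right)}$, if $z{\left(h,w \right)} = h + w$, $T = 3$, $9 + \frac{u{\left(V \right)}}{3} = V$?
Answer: $-57$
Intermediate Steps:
$u{\left(V \right)} = -27 + 3 V$
$\left(z{\left(6,-8 \right)} + T\right) u{\left(-10 \right)} = \left(\left(6 - 8\right) + 3\right) \left(-27 + 3 \left(-10\right)\right) = \left(-2 + 3\right) \left(-27 - 30\right) = 1 \left(-57\right) = -57$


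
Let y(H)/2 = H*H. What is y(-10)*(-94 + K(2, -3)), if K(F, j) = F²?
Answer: -18000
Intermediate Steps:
y(H) = 2*H² (y(H) = 2*(H*H) = 2*H²)
y(-10)*(-94 + K(2, -3)) = (2*(-10)²)*(-94 + 2²) = (2*100)*(-94 + 4) = 200*(-90) = -18000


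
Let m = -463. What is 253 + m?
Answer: -210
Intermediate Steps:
253 + m = 253 - 463 = -210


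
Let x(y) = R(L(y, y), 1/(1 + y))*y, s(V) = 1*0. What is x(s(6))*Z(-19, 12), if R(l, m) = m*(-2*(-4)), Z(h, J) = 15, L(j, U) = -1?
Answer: 0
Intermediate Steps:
R(l, m) = 8*m (R(l, m) = m*8 = 8*m)
s(V) = 0
x(y) = 8*y/(1 + y) (x(y) = (8/(1 + y))*y = 8*y/(1 + y))
x(s(6))*Z(-19, 12) = (8*0/(1 + 0))*15 = (8*0/1)*15 = (8*0*1)*15 = 0*15 = 0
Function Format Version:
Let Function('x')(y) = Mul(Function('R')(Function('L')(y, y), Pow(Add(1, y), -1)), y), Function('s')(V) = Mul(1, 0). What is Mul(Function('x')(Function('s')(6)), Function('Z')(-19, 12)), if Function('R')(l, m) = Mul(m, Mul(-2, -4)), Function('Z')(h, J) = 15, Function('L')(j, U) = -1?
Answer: 0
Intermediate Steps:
Function('R')(l, m) = Mul(8, m) (Function('R')(l, m) = Mul(m, 8) = Mul(8, m))
Function('s')(V) = 0
Function('x')(y) = Mul(8, y, Pow(Add(1, y), -1)) (Function('x')(y) = Mul(Mul(8, Pow(Add(1, y), -1)), y) = Mul(8, y, Pow(Add(1, y), -1)))
Mul(Function('x')(Function('s')(6)), Function('Z')(-19, 12)) = Mul(Mul(8, 0, Pow(Add(1, 0), -1)), 15) = Mul(Mul(8, 0, Pow(1, -1)), 15) = Mul(Mul(8, 0, 1), 15) = Mul(0, 15) = 0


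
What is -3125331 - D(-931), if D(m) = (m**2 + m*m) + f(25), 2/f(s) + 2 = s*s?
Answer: -3027065421/623 ≈ -4.8589e+6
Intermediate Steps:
f(s) = 2/(-2 + s**2) (f(s) = 2/(-2 + s*s) = 2/(-2 + s**2))
D(m) = 2/623 + 2*m**2 (D(m) = (m**2 + m*m) + 2/(-2 + 25**2) = (m**2 + m**2) + 2/(-2 + 625) = 2*m**2 + 2/623 = 2/623 + 2*m**2)
-3125331 - D(-931) = -3125331 - (2/623 + 2*(-931)**2) = -3125331 - (2/623 + 2*866761) = -3125331 - (2/623 + 1733522) = -3125331 - 1*1079984208/623 = -3125331 - 1079984208/623 = -3027065421/623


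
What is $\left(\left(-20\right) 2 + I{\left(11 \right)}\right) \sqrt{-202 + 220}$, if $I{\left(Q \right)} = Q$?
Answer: $- 87 \sqrt{2} \approx -123.04$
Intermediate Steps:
$\left(\left(-20\right) 2 + I{\left(11 \right)}\right) \sqrt{-202 + 220} = \left(\left(-20\right) 2 + 11\right) \sqrt{-202 + 220} = \left(-40 + 11\right) \sqrt{18} = - 29 \cdot 3 \sqrt{2} = - 87 \sqrt{2}$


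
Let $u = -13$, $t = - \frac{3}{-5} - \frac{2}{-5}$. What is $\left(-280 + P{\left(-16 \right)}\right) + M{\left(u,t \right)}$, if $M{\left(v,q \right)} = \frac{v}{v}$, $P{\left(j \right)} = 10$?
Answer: $-269$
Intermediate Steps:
$t = 1$ ($t = \left(-3\right) \left(- \frac{1}{5}\right) - - \frac{2}{5} = \frac{3}{5} + \frac{2}{5} = 1$)
$M{\left(v,q \right)} = 1$
$\left(-280 + P{\left(-16 \right)}\right) + M{\left(u,t \right)} = \left(-280 + 10\right) + 1 = -270 + 1 = -269$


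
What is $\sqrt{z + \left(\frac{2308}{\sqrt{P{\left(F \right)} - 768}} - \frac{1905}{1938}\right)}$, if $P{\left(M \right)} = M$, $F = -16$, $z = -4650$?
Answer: $\frac{\sqrt{-95105550890 - 1685539324 i}}{4522} \approx 0.60431 - 68.201 i$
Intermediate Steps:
$\sqrt{z + \left(\frac{2308}{\sqrt{P{\left(F \right)} - 768}} - \frac{1905}{1938}\right)} = \sqrt{-4650 + \left(\frac{2308}{\sqrt{-16 - 768}} - \frac{1905}{1938}\right)} = \sqrt{-4650 + \left(\frac{2308}{\sqrt{-784}} - \frac{635}{646}\right)} = \sqrt{-4650 - \left(\frac{635}{646} - \frac{2308}{28 i}\right)} = \sqrt{-4650 - \left(\frac{635}{646} - 2308 \left(- \frac{i}{28}\right)\right)} = \sqrt{-4650 - \left(\frac{635}{646} + \frac{577 i}{7}\right)} = \sqrt{- \frac{3004535}{646} - \frac{577 i}{7}}$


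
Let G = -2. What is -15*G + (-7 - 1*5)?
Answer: 18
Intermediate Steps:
-15*G + (-7 - 1*5) = -15*(-2) + (-7 - 1*5) = 30 + (-7 - 5) = 30 - 12 = 18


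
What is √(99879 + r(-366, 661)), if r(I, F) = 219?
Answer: 3*√11122 ≈ 316.38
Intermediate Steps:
√(99879 + r(-366, 661)) = √(99879 + 219) = √100098 = 3*√11122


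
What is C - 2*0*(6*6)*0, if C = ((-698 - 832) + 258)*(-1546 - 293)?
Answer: 2339208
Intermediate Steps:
C = 2339208 (C = (-1530 + 258)*(-1839) = -1272*(-1839) = 2339208)
C - 2*0*(6*6)*0 = 2339208 - 2*0*(6*6)*0 = 2339208 - 0*36*0 = 2339208 - 0*0 = 2339208 - 1*0 = 2339208 + 0 = 2339208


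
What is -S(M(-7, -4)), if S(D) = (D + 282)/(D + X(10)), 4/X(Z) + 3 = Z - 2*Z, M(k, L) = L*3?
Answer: 351/16 ≈ 21.938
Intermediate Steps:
M(k, L) = 3*L
X(Z) = 4/(-3 - Z) (X(Z) = 4/(-3 + (Z - 2*Z)) = 4/(-3 - Z))
S(D) = (282 + D)/(-4/13 + D) (S(D) = (D + 282)/(D - 4/(3 + 10)) = (282 + D)/(D - 4/13) = (282 + D)/(-4/13 + D))
-S(M(-7, -4)) = -13*(282 + 3*(-4))/(-4 + 13*(3*(-4))) = -13*(282 - 12)/(-4 + 13*(-12)) = -13*270/(-4 - 156) = -13*270/(-160) = -13*(-1)*270/160 = -1*(-351/16) = 351/16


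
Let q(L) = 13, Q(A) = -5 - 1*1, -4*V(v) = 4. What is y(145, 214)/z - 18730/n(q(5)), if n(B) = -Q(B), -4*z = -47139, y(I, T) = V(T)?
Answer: -147152249/47139 ≈ -3121.7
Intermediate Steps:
V(v) = -1 (V(v) = -1/4*4 = -1)
y(I, T) = -1
Q(A) = -6 (Q(A) = -5 - 1 = -6)
z = 47139/4 (z = -1/4*(-47139) = 47139/4 ≈ 11785.)
n(B) = 6 (n(B) = -1*(-6) = 6)
y(145, 214)/z - 18730/n(q(5)) = -1/47139/4 - 18730/6 = -1*4/47139 - 18730*1/6 = -4/47139 - 9365/3 = -147152249/47139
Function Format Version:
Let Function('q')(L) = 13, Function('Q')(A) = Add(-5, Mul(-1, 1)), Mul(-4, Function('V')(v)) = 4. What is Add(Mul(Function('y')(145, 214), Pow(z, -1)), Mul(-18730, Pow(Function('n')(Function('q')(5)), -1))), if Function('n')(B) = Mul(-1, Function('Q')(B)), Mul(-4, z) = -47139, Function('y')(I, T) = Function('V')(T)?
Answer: Rational(-147152249, 47139) ≈ -3121.7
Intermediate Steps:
Function('V')(v) = -1 (Function('V')(v) = Mul(Rational(-1, 4), 4) = -1)
Function('y')(I, T) = -1
Function('Q')(A) = -6 (Function('Q')(A) = Add(-5, -1) = -6)
z = Rational(47139, 4) (z = Mul(Rational(-1, 4), -47139) = Rational(47139, 4) ≈ 11785.)
Function('n')(B) = 6 (Function('n')(B) = Mul(-1, -6) = 6)
Add(Mul(Function('y')(145, 214), Pow(z, -1)), Mul(-18730, Pow(Function('n')(Function('q')(5)), -1))) = Add(Mul(-1, Pow(Rational(47139, 4), -1)), Mul(-18730, Pow(6, -1))) = Add(Mul(-1, Rational(4, 47139)), Mul(-18730, Rational(1, 6))) = Add(Rational(-4, 47139), Rational(-9365, 3)) = Rational(-147152249, 47139)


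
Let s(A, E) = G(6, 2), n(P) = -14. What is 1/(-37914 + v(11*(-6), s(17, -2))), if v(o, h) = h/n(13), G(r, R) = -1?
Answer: -14/530795 ≈ -2.6376e-5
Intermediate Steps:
s(A, E) = -1
v(o, h) = -h/14 (v(o, h) = h/(-14) = h*(-1/14) = -h/14)
1/(-37914 + v(11*(-6), s(17, -2))) = 1/(-37914 - 1/14*(-1)) = 1/(-37914 + 1/14) = 1/(-530795/14) = -14/530795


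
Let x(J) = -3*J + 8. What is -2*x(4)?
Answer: 8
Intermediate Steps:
x(J) = 8 - 3*J
-2*x(4) = -2*(8 - 3*4) = -2*(8 - 12) = -2*(-4) = 8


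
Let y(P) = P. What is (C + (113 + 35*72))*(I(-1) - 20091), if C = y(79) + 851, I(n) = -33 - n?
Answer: -71698249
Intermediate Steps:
C = 930 (C = 79 + 851 = 930)
(C + (113 + 35*72))*(I(-1) - 20091) = (930 + (113 + 35*72))*((-33 - 1*(-1)) - 20091) = (930 + (113 + 2520))*((-33 + 1) - 20091) = (930 + 2633)*(-32 - 20091) = 3563*(-20123) = -71698249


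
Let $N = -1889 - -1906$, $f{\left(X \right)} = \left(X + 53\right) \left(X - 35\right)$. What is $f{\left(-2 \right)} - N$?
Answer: $-1904$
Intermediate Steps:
$f{\left(X \right)} = \left(-35 + X\right) \left(53 + X\right)$ ($f{\left(X \right)} = \left(53 + X\right) \left(-35 + X\right) = \left(-35 + X\right) \left(53 + X\right)$)
$N = 17$ ($N = -1889 + 1906 = 17$)
$f{\left(-2 \right)} - N = \left(-1855 + \left(-2\right)^{2} + 18 \left(-2\right)\right) - 17 = \left(-1855 + 4 - 36\right) - 17 = -1887 - 17 = -1904$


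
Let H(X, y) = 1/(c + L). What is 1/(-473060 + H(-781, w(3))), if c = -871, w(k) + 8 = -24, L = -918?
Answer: -1789/846304341 ≈ -2.1139e-6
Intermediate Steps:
w(k) = -32 (w(k) = -8 - 24 = -32)
H(X, y) = -1/1789 (H(X, y) = 1/(-871 - 918) = 1/(-1789) = -1/1789)
1/(-473060 + H(-781, w(3))) = 1/(-473060 - 1/1789) = 1/(-846304341/1789) = -1789/846304341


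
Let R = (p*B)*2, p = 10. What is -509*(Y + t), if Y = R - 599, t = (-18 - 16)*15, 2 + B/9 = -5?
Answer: 1205821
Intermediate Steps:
B = -63 (B = -18 + 9*(-5) = -18 - 45 = -63)
R = -1260 (R = (10*(-63))*2 = -630*2 = -1260)
t = -510 (t = -34*15 = -510)
Y = -1859 (Y = -1260 - 599 = -1859)
-509*(Y + t) = -509*(-1859 - 510) = -509*(-2369) = 1205821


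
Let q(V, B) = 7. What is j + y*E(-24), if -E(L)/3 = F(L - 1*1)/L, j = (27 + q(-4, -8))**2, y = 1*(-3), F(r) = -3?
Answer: 9257/8 ≈ 1157.1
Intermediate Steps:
y = -3
j = 1156 (j = (27 + 7)**2 = 34**2 = 1156)
E(L) = 9/L (E(L) = -(-9)/L = 9/L)
j + y*E(-24) = 1156 - 27/(-24) = 1156 - 27*(-1)/24 = 1156 - 3*(-3/8) = 1156 + 9/8 = 9257/8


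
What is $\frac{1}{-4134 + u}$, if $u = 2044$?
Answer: $- \frac{1}{2090} \approx -0.00047847$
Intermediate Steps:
$\frac{1}{-4134 + u} = \frac{1}{-4134 + 2044} = \frac{1}{-2090} = - \frac{1}{2090}$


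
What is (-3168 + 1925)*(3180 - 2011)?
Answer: -1453067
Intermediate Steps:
(-3168 + 1925)*(3180 - 2011) = -1243*1169 = -1453067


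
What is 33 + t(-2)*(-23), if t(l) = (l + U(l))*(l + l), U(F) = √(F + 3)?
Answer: -59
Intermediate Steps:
U(F) = √(3 + F)
t(l) = 2*l*(l + √(3 + l)) (t(l) = (l + √(3 + l))*(l + l) = (l + √(3 + l))*(2*l) = 2*l*(l + √(3 + l)))
33 + t(-2)*(-23) = 33 + (2*(-2)*(-2 + √(3 - 2)))*(-23) = 33 + (2*(-2)*(-2 + √1))*(-23) = 33 + (2*(-2)*(-2 + 1))*(-23) = 33 + (2*(-2)*(-1))*(-23) = 33 + 4*(-23) = 33 - 92 = -59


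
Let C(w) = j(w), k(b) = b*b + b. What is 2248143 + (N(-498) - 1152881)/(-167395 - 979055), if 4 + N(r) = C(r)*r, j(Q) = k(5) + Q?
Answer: 859128154057/382150 ≈ 2.2481e+6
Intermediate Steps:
k(b) = b + b² (k(b) = b² + b = b + b²)
j(Q) = 30 + Q (j(Q) = 5*(1 + 5) + Q = 5*6 + Q = 30 + Q)
C(w) = 30 + w
N(r) = -4 + r*(30 + r) (N(r) = -4 + (30 + r)*r = -4 + r*(30 + r))
2248143 + (N(-498) - 1152881)/(-167395 - 979055) = 2248143 + ((-4 - 498*(30 - 498)) - 1152881)/(-167395 - 979055) = 2248143 + ((-4 - 498*(-468)) - 1152881)/(-1146450) = 2248143 + ((-4 + 233064) - 1152881)*(-1/1146450) = 2248143 + (233060 - 1152881)*(-1/1146450) = 2248143 - 919821*(-1/1146450) = 2248143 + 306607/382150 = 859128154057/382150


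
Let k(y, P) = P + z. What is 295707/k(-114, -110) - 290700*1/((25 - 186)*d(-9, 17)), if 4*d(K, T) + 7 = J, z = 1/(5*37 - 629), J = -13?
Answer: -23977934928/7863401 ≈ -3049.3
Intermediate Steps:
z = -1/444 (z = 1/(185 - 629) = 1/(-444) = -1/444 ≈ -0.0022523)
d(K, T) = -5 (d(K, T) = -7/4 + (¼)*(-13) = -7/4 - 13/4 = -5)
k(y, P) = -1/444 + P (k(y, P) = P - 1/444 = -1/444 + P)
295707/k(-114, -110) - 290700*1/((25 - 186)*d(-9, 17)) = 295707/(-1/444 - 110) - 290700*(-1/(5*(25 - 186))) = 295707/(-48841/444) - 290700/((-161*(-5))) = 295707*(-444/48841) - 290700/805 = -131293908/48841 - 290700*1/805 = -131293908/48841 - 58140/161 = -23977934928/7863401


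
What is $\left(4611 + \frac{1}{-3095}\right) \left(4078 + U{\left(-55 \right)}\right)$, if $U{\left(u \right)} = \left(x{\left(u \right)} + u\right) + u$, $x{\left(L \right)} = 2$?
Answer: $\frac{11331208936}{619} \approx 1.8306 \cdot 10^{7}$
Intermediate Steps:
$U{\left(u \right)} = 2 + 2 u$ ($U{\left(u \right)} = \left(2 + u\right) + u = 2 + 2 u$)
$\left(4611 + \frac{1}{-3095}\right) \left(4078 + U{\left(-55 \right)}\right) = \left(4611 + \frac{1}{-3095}\right) \left(4078 + \left(2 + 2 \left(-55\right)\right)\right) = \left(4611 - \frac{1}{3095}\right) \left(4078 + \left(2 - 110\right)\right) = \frac{14271044 \left(4078 - 108\right)}{3095} = \frac{14271044}{3095} \cdot 3970 = \frac{11331208936}{619}$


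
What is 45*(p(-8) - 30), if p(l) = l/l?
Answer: -1305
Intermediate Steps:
p(l) = 1
45*(p(-8) - 30) = 45*(1 - 30) = 45*(-29) = -1305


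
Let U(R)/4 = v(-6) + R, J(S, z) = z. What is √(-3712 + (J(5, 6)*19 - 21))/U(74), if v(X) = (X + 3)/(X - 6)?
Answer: I*√3619/297 ≈ 0.20255*I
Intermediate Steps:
v(X) = (3 + X)/(-6 + X)
U(R) = 1 + 4*R (U(R) = 4*((3 - 6)/(-6 - 6) + R) = 4*(-3/(-12) + R) = 4*(-1/12*(-3) + R) = 4*(¼ + R) = 1 + 4*R)
√(-3712 + (J(5, 6)*19 - 21))/U(74) = √(-3712 + (6*19 - 21))/(1 + 4*74) = √(-3712 + (114 - 21))/(1 + 296) = √(-3712 + 93)/297 = √(-3619)*(1/297) = (I*√3619)*(1/297) = I*√3619/297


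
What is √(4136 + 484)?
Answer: 2*√1155 ≈ 67.971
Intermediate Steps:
√(4136 + 484) = √4620 = 2*√1155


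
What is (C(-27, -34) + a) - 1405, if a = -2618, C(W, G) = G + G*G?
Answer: -2901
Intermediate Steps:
C(W, G) = G + G²
(C(-27, -34) + a) - 1405 = (-34*(1 - 34) - 2618) - 1405 = (-34*(-33) - 2618) - 1405 = (1122 - 2618) - 1405 = -1496 - 1405 = -2901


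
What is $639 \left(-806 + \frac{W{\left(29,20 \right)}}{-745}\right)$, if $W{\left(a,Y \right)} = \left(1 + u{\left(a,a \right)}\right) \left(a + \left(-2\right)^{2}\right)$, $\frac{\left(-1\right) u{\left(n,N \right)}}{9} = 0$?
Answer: $- \frac{383721417}{745} \approx -5.1506 \cdot 10^{5}$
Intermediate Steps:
$u{\left(n,N \right)} = 0$ ($u{\left(n,N \right)} = \left(-9\right) 0 = 0$)
$W{\left(a,Y \right)} = 4 + a$ ($W{\left(a,Y \right)} = \left(1 + 0\right) \left(a + \left(-2\right)^{2}\right) = 1 \left(a + 4\right) = 1 \left(4 + a\right) = 4 + a$)
$639 \left(-806 + \frac{W{\left(29,20 \right)}}{-745}\right) = 639 \left(-806 + \frac{4 + 29}{-745}\right) = 639 \left(-806 + 33 \left(- \frac{1}{745}\right)\right) = 639 \left(-806 - \frac{33}{745}\right) = 639 \left(- \frac{600503}{745}\right) = - \frac{383721417}{745}$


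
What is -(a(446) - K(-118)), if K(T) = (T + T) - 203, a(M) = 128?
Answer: -567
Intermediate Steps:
K(T) = -203 + 2*T (K(T) = 2*T - 203 = -203 + 2*T)
-(a(446) - K(-118)) = -(128 - (-203 + 2*(-118))) = -(128 - (-203 - 236)) = -(128 - 1*(-439)) = -(128 + 439) = -1*567 = -567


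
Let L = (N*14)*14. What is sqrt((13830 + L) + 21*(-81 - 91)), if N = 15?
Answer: 3*sqrt(1462) ≈ 114.71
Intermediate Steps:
L = 2940 (L = (15*14)*14 = 210*14 = 2940)
sqrt((13830 + L) + 21*(-81 - 91)) = sqrt((13830 + 2940) + 21*(-81 - 91)) = sqrt(16770 + 21*(-172)) = sqrt(16770 - 3612) = sqrt(13158) = 3*sqrt(1462)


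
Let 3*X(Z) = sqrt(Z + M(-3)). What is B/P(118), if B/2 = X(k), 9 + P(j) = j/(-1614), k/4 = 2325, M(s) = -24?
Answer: -538*sqrt(2319)/3661 ≈ -7.0767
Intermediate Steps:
k = 9300 (k = 4*2325 = 9300)
P(j) = -9 - j/1614 (P(j) = -9 + j/(-1614) = -9 + j*(-1/1614) = -9 - j/1614)
X(Z) = sqrt(-24 + Z)/3 (X(Z) = sqrt(Z - 24)/3 = sqrt(-24 + Z)/3)
B = 4*sqrt(2319)/3 (B = 2*(sqrt(-24 + 9300)/3) = 2*(sqrt(9276)/3) = 2*((2*sqrt(2319))/3) = 2*(2*sqrt(2319)/3) = 4*sqrt(2319)/3 ≈ 64.208)
B/P(118) = (4*sqrt(2319)/3)/(-9 - 1/1614*118) = (4*sqrt(2319)/3)/(-9 - 59/807) = (4*sqrt(2319)/3)/(-7322/807) = (4*sqrt(2319)/3)*(-807/7322) = -538*sqrt(2319)/3661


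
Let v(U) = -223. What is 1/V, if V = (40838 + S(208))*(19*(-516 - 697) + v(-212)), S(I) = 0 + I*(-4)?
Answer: -1/930939620 ≈ -1.0742e-9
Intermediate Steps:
S(I) = -4*I (S(I) = 0 - 4*I = -4*I)
V = -930939620 (V = (40838 - 4*208)*(19*(-516 - 697) - 223) = (40838 - 832)*(19*(-1213) - 223) = 40006*(-23047 - 223) = 40006*(-23270) = -930939620)
1/V = 1/(-930939620) = -1/930939620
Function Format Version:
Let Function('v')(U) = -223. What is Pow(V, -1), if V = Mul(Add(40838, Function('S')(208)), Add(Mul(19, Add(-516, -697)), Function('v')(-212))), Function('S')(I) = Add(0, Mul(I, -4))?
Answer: Rational(-1, 930939620) ≈ -1.0742e-9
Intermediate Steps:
Function('S')(I) = Mul(-4, I) (Function('S')(I) = Add(0, Mul(-4, I)) = Mul(-4, I))
V = -930939620 (V = Mul(Add(40838, Mul(-4, 208)), Add(Mul(19, Add(-516, -697)), -223)) = Mul(Add(40838, -832), Add(Mul(19, -1213), -223)) = Mul(40006, Add(-23047, -223)) = Mul(40006, -23270) = -930939620)
Pow(V, -1) = Pow(-930939620, -1) = Rational(-1, 930939620)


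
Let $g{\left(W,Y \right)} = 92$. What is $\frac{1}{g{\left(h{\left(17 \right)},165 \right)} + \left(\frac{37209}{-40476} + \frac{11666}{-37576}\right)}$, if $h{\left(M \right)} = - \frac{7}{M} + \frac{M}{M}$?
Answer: $\frac{15842981}{1438071352} \approx 0.011017$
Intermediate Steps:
$h{\left(M \right)} = 1 - \frac{7}{M}$ ($h{\left(M \right)} = - \frac{7}{M} + 1 = 1 - \frac{7}{M}$)
$\frac{1}{g{\left(h{\left(17 \right)},165 \right)} + \left(\frac{37209}{-40476} + \frac{11666}{-37576}\right)} = \frac{1}{92 + \left(\frac{37209}{-40476} + \frac{11666}{-37576}\right)} = \frac{1}{92 + \left(37209 \left(- \frac{1}{40476}\right) + 11666 \left(- \frac{1}{37576}\right)\right)} = \frac{1}{92 - \frac{19482900}{15842981}} = \frac{1}{\frac{1438071352}{15842981}} = \frac{15842981}{1438071352}$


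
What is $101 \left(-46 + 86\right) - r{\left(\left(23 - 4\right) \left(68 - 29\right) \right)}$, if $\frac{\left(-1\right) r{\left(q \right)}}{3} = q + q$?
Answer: $8486$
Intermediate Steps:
$r{\left(q \right)} = - 6 q$ ($r{\left(q \right)} = - 3 \left(q + q\right) = - 3 \cdot 2 q = - 6 q$)
$101 \left(-46 + 86\right) - r{\left(\left(23 - 4\right) \left(68 - 29\right) \right)} = 101 \left(-46 + 86\right) - - 6 \left(23 - 4\right) \left(68 - 29\right) = 101 \cdot 40 - - 6 \cdot 19 \cdot 39 = 4040 - \left(-6\right) 741 = 4040 - -4446 = 4040 + 4446 = 8486$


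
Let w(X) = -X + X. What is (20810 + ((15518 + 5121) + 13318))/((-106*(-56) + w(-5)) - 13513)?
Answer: -54767/7577 ≈ -7.2281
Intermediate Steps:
w(X) = 0
(20810 + ((15518 + 5121) + 13318))/((-106*(-56) + w(-5)) - 13513) = (20810 + ((15518 + 5121) + 13318))/((-106*(-56) + 0) - 13513) = (20810 + (20639 + 13318))/((5936 + 0) - 13513) = (20810 + 33957)/(5936 - 13513) = 54767/(-7577) = 54767*(-1/7577) = -54767/7577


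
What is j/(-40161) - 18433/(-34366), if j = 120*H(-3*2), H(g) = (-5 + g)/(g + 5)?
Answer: 21058321/41823422 ≈ 0.50351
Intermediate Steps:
H(g) = (-5 + g)/(5 + g)
j = 1320 (j = 120*((-5 - 3*2)/(5 - 3*2)) = 120*((-5 - 6)/(5 - 6)) = 120*(-11/(-1)) = 120*(-1*(-11)) = 120*11 = 1320)
j/(-40161) - 18433/(-34366) = 1320/(-40161) - 18433/(-34366) = 1320*(-1/40161) - 18433*(-1/34366) = -40/1217 + 18433/34366 = 21058321/41823422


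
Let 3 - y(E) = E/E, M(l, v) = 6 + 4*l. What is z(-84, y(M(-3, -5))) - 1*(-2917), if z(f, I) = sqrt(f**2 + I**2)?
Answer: 2917 + 2*sqrt(1765) ≈ 3001.0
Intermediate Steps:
y(E) = 2 (y(E) = 3 - E/E = 3 - 1*1 = 3 - 1 = 2)
z(f, I) = sqrt(I**2 + f**2)
z(-84, y(M(-3, -5))) - 1*(-2917) = sqrt(2**2 + (-84)**2) - 1*(-2917) = sqrt(4 + 7056) + 2917 = sqrt(7060) + 2917 = 2*sqrt(1765) + 2917 = 2917 + 2*sqrt(1765)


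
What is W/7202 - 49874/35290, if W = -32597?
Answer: -754770339/127079290 ≈ -5.9394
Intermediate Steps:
W/7202 - 49874/35290 = -32597/7202 - 49874/35290 = -32597*1/7202 - 49874*1/35290 = -32597/7202 - 24937/17645 = -754770339/127079290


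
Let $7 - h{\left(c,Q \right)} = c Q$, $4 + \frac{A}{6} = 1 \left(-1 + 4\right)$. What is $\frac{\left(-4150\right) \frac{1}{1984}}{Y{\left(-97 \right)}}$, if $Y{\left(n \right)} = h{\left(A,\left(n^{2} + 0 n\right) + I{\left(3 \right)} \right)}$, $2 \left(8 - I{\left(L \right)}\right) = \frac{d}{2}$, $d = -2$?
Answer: $- \frac{2075}{56059904} \approx -3.7014 \cdot 10^{-5}$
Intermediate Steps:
$A = -6$ ($A = -24 + 6 \cdot 1 \left(-1 + 4\right) = -24 + 6 \cdot 1 \cdot 3 = -24 + 6 \cdot 3 = -24 + 18 = -6$)
$I{\left(L \right)} = \frac{17}{2}$ ($I{\left(L \right)} = 8 - \frac{\left(-2\right) \frac{1}{2}}{2} = 8 - - \frac{1}{2} = 8 + \frac{1}{2} = \frac{17}{2}$)
$h{\left(c,Q \right)} = 7 - Q c$ ($h{\left(c,Q \right)} = 7 - c Q = 7 - Q c$)
$Y{\left(n \right)} = 58 + 6 n^{2}$ ($Y{\left(n \right)} = 7 - \left(\left(n^{2} + 0 n\right) + \frac{17}{2}\right) \left(-6\right) = 7 - \left(\left(n^{2} + 0\right) + \frac{17}{2}\right) \left(-6\right) = 7 - \left(n^{2} + \frac{17}{2}\right) \left(-6\right) = 7 - \left(\frac{17}{2} + n^{2}\right) \left(-6\right) = 7 + \left(51 + 6 n^{2}\right) = 58 + 6 n^{2}$)
$\frac{\left(-4150\right) \frac{1}{1984}}{Y{\left(-97 \right)}} = \frac{\left(-4150\right) \frac{1}{1984}}{58 + 6 \left(-97\right)^{2}} = \frac{\left(-4150\right) \frac{1}{1984}}{58 + 6 \cdot 9409} = - \frac{2075}{992 \left(58 + 56454\right)} = - \frac{2075}{992 \cdot 56512} = \left(- \frac{2075}{992}\right) \frac{1}{56512} = - \frac{2075}{56059904}$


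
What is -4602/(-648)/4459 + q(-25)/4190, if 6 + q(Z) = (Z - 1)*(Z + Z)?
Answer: 24091073/77607180 ≈ 0.31042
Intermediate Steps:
q(Z) = -6 + 2*Z*(-1 + Z) (q(Z) = -6 + (Z - 1)*(Z + Z) = -6 + (-1 + Z)*(2*Z) = -6 + 2*Z*(-1 + Z))
-4602/(-648)/4459 + q(-25)/4190 = -4602/(-648)/4459 + (-6 - 2*(-25) + 2*(-25)²)/4190 = -4602*(-1/648)*(1/4459) + (-6 + 50 + 2*625)*(1/4190) = (767/108)*(1/4459) + (-6 + 50 + 1250)*(1/4190) = 59/37044 + 1294*(1/4190) = 59/37044 + 647/2095 = 24091073/77607180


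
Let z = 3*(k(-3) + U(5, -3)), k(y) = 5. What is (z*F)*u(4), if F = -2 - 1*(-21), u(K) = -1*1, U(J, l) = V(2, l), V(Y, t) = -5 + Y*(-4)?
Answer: 456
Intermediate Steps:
V(Y, t) = -5 - 4*Y
U(J, l) = -13 (U(J, l) = -5 - 4*2 = -5 - 8 = -13)
u(K) = -1
z = -24 (z = 3*(5 - 13) = 3*(-8) = -24)
F = 19 (F = -2 + 21 = 19)
(z*F)*u(4) = -24*19*(-1) = -456*(-1) = 456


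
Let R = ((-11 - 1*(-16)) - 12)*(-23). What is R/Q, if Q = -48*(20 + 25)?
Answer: -161/2160 ≈ -0.074537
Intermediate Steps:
Q = -2160 (Q = -48*45 = -2160)
R = 161 (R = ((-11 + 16) - 12)*(-23) = (5 - 12)*(-23) = -7*(-23) = 161)
R/Q = 161/(-2160) = 161*(-1/2160) = -161/2160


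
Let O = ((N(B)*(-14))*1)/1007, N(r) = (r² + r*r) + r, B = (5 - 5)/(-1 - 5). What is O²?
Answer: 0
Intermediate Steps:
B = 0 (B = 0/(-6) = 0*(-⅙) = 0)
N(r) = r + 2*r² (N(r) = (r² + r²) + r = 2*r² + r = r + 2*r²)
O = 0 (O = (((0*(1 + 2*0))*(-14))*1)/1007 = (((0*(1 + 0))*(-14))*1)*(1/1007) = (((0*1)*(-14))*1)*(1/1007) = ((0*(-14))*1)*(1/1007) = (0*1)*(1/1007) = 0*(1/1007) = 0)
O² = 0² = 0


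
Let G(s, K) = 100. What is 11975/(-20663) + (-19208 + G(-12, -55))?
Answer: -394840579/20663 ≈ -19109.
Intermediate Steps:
11975/(-20663) + (-19208 + G(-12, -55)) = 11975/(-20663) + (-19208 + 100) = 11975*(-1/20663) - 19108 = -11975/20663 - 19108 = -394840579/20663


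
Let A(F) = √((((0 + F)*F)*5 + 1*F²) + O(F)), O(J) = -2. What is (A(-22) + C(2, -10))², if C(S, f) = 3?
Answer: (3 + √2902)² ≈ 3234.2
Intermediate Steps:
A(F) = √(-2 + 6*F²) (A(F) = √((((0 + F)*F)*5 + 1*F²) - 2) = √(((F*F)*5 + F²) - 2) = √((F²*5 + F²) - 2) = √((5*F² + F²) - 2) = √(6*F² - 2) = √(-2 + 6*F²))
(A(-22) + C(2, -10))² = (√(-2 + 6*(-22)²) + 3)² = (√(-2 + 6*484) + 3)² = (√(-2 + 2904) + 3)² = (√2902 + 3)² = (3 + √2902)²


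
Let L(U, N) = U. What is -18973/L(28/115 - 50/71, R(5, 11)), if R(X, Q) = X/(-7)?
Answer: 154914545/3762 ≈ 41179.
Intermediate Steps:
R(X, Q) = -X/7 (R(X, Q) = X*(-⅐) = -X/7)
-18973/L(28/115 - 50/71, R(5, 11)) = -18973/(28/115 - 50/71) = -18973/(-3762/8165) = -18973*(-8165/3762) = 154914545/3762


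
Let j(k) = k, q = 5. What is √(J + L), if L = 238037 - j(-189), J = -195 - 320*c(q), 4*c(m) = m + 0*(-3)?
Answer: √237631 ≈ 487.47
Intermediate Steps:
c(m) = m/4 (c(m) = (m + 0*(-3))/4 = (m + 0)/4 = m/4)
J = -595 (J = -195 - 80*5 = -195 - 320*5/4 = -195 - 400 = -595)
L = 238226 (L = 238037 - 1*(-189) = 238037 + 189 = 238226)
√(J + L) = √(-595 + 238226) = √237631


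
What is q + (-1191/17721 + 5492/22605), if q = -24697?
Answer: -33310212164/1348765 ≈ -24697.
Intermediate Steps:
q + (-1191/17721 + 5492/22605) = -24697 + (-1191/17721 + 5492/22605) = -24697 + (-1191*1/17721 + 5492*(1/22605)) = -24697 + (-397/5907 + 5492/22605) = -24697 + 237041/1348765 = -33310212164/1348765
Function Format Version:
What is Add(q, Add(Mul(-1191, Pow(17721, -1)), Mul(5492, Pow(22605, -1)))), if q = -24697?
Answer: Rational(-33310212164, 1348765) ≈ -24697.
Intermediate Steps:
Add(q, Add(Mul(-1191, Pow(17721, -1)), Mul(5492, Pow(22605, -1)))) = Add(-24697, Add(Mul(-1191, Pow(17721, -1)), Mul(5492, Pow(22605, -1)))) = Add(-24697, Add(Mul(-1191, Rational(1, 17721)), Mul(5492, Rational(1, 22605)))) = Add(-24697, Add(Rational(-397, 5907), Rational(5492, 22605))) = Add(-24697, Rational(237041, 1348765)) = Rational(-33310212164, 1348765)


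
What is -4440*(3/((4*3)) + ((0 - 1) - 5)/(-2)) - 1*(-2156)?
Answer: -12274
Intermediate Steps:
-4440*(3/((4*3)) + ((0 - 1) - 5)/(-2)) - 1*(-2156) = -4440*(3/12 + (-1 - 5)*(-½)) + 2156 = -4440*(3*(1/12) - 6*(-½)) + 2156 = -4440*(¼ + 3) + 2156 = -4440*13/4 + 2156 = -14430 + 2156 = -12274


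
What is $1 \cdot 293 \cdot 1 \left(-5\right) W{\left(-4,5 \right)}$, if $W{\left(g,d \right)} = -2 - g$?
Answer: $-2930$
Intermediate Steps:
$1 \cdot 293 \cdot 1 \left(-5\right) W{\left(-4,5 \right)} = 1 \cdot 293 \cdot 1 \left(-5\right) \left(-2 - -4\right) = 1 \cdot 293 \left(- 5 \left(-2 + 4\right)\right) = 1 \cdot 293 \left(\left(-5\right) 2\right) = 1 \cdot 293 \left(-10\right) = 1 \left(-2930\right) = -2930$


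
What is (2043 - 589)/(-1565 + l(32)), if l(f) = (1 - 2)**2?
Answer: -727/782 ≈ -0.92967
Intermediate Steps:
l(f) = 1 (l(f) = (-1)**2 = 1)
(2043 - 589)/(-1565 + l(32)) = (2043 - 589)/(-1565 + 1) = 1454/(-1564) = 1454*(-1/1564) = -727/782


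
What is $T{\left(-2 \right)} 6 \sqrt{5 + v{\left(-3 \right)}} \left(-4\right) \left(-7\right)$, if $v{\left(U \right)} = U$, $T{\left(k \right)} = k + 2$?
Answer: $0$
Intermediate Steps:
$T{\left(k \right)} = 2 + k$
$T{\left(-2 \right)} 6 \sqrt{5 + v{\left(-3 \right)}} \left(-4\right) \left(-7\right) = \left(2 - 2\right) 6 \sqrt{5 - 3} \left(-4\right) \left(-7\right) = 0 \cdot 6 \sqrt{2} \left(-4\right) \left(-7\right) = 0 \sqrt{2} \left(-4\right) \left(-7\right) = 0 \left(-4\right) \left(-7\right) = 0 \left(-7\right) = 0$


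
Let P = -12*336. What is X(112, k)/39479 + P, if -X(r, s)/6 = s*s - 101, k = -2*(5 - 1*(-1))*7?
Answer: -159221058/39479 ≈ -4033.1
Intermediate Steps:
k = -84 (k = -2*(5 + 1)*7 = -2*6*7 = -12*7 = -84)
P = -4032
X(r, s) = 606 - 6*s² (X(r, s) = -6*(s*s - 101) = -6*(s² - 101) = -6*(-101 + s²) = 606 - 6*s²)
X(112, k)/39479 + P = (606 - 6*(-84)²)/39479 - 4032 = (606 - 6*7056)*(1/39479) - 4032 = (606 - 42336)*(1/39479) - 4032 = -41730*1/39479 - 4032 = -41730/39479 - 4032 = -159221058/39479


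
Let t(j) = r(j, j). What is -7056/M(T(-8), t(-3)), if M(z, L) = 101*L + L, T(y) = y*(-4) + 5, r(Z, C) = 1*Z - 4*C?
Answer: -392/51 ≈ -7.6863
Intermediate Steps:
r(Z, C) = Z - 4*C
t(j) = -3*j (t(j) = j - 4*j = -3*j)
T(y) = 5 - 4*y (T(y) = -4*y + 5 = 5 - 4*y)
M(z, L) = 102*L
-7056/M(T(-8), t(-3)) = -7056/(102*(-3*(-3))) = -7056/(102*9) = -7056/918 = -7056*1/918 = -392/51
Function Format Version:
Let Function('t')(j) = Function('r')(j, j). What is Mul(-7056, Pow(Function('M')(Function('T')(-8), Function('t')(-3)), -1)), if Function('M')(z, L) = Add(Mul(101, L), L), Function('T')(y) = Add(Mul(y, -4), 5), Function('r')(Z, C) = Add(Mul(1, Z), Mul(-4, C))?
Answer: Rational(-392, 51) ≈ -7.6863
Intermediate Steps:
Function('r')(Z, C) = Add(Z, Mul(-4, C))
Function('t')(j) = Mul(-3, j) (Function('t')(j) = Add(j, Mul(-4, j)) = Mul(-3, j))
Function('T')(y) = Add(5, Mul(-4, y)) (Function('T')(y) = Add(Mul(-4, y), 5) = Add(5, Mul(-4, y)))
Function('M')(z, L) = Mul(102, L)
Mul(-7056, Pow(Function('M')(Function('T')(-8), Function('t')(-3)), -1)) = Mul(-7056, Pow(Mul(102, Mul(-3, -3)), -1)) = Mul(-7056, Pow(Mul(102, 9), -1)) = Mul(-7056, Pow(918, -1)) = Mul(-7056, Rational(1, 918)) = Rational(-392, 51)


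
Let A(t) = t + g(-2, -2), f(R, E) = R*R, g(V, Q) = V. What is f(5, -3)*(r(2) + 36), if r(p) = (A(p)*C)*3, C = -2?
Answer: 900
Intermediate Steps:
f(R, E) = R**2
A(t) = -2 + t (A(t) = t - 2 = -2 + t)
r(p) = 12 - 6*p (r(p) = ((-2 + p)*(-2))*3 = (4 - 2*p)*3 = 12 - 6*p)
f(5, -3)*(r(2) + 36) = 5**2*((12 - 6*2) + 36) = 25*((12 - 12) + 36) = 25*(0 + 36) = 25*36 = 900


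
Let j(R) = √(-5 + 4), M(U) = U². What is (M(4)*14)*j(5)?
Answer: 224*I ≈ 224.0*I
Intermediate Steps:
j(R) = I (j(R) = √(-1) = I)
(M(4)*14)*j(5) = (4²*14)*I = (16*14)*I = 224*I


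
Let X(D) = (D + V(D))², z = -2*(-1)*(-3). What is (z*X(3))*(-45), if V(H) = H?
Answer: 9720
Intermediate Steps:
z = -6 (z = 2*(-3) = -6)
X(D) = 4*D² (X(D) = (D + D)² = (2*D)² = 4*D²)
(z*X(3))*(-45) = -24*3²*(-45) = -24*9*(-45) = -6*36*(-45) = -216*(-45) = 9720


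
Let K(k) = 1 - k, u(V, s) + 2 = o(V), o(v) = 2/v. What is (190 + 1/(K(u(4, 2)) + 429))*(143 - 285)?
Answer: -23284024/863 ≈ -26980.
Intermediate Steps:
u(V, s) = -2 + 2/V
(190 + 1/(K(u(4, 2)) + 429))*(143 - 285) = (190 + 1/((1 - (-2 + 2/4)) + 429))*(143 - 285) = (190 + 1/((1 - (-2 + 2*(¼))) + 429))*(-142) = (190 + 1/((1 - (-2 + ½)) + 429))*(-142) = (190 + 1/((1 - 1*(-3/2)) + 429))*(-142) = (190 + 1/((1 + 3/2) + 429))*(-142) = (190 + 1/(5/2 + 429))*(-142) = (190 + 1/(863/2))*(-142) = (190 + 2/863)*(-142) = (163972/863)*(-142) = -23284024/863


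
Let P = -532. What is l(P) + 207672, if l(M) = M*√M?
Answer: 207672 - 1064*I*√133 ≈ 2.0767e+5 - 12271.0*I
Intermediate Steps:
l(M) = M^(3/2)
l(P) + 207672 = (-532)^(3/2) + 207672 = -1064*I*√133 + 207672 = 207672 - 1064*I*√133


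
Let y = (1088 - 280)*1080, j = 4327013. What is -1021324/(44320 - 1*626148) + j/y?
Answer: 852206373781/126931596480 ≈ 6.7139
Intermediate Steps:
y = 872640 (y = 808*1080 = 872640)
-1021324/(44320 - 1*626148) + j/y = -1021324/(44320 - 1*626148) + 4327013/872640 = -1021324/(44320 - 626148) + 4327013*(1/872640) = -1021324/(-581828) + 4327013/872640 = -1021324*(-1/581828) + 4327013/872640 = 255331/145457 + 4327013/872640 = 852206373781/126931596480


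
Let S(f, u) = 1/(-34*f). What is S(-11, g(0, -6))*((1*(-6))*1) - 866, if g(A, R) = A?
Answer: -161945/187 ≈ -866.02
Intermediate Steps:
S(f, u) = -1/(34*f)
S(-11, g(0, -6))*((1*(-6))*1) - 866 = (-1/34/(-11))*((1*(-6))*1) - 866 = (-1/34*(-1/11))*(-6*1) - 866 = (1/374)*(-6) - 866 = -3/187 - 866 = -161945/187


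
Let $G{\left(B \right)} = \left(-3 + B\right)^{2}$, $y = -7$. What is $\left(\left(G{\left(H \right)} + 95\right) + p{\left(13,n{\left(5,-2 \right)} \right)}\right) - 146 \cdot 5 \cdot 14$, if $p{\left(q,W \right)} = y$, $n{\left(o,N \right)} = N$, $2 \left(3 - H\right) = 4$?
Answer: $-10128$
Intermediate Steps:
$H = 1$ ($H = 3 - 2 = 1$)
$p{\left(q,W \right)} = -7$
$\left(\left(G{\left(H \right)} + 95\right) + p{\left(13,n{\left(5,-2 \right)} \right)}\right) - 146 \cdot 5 \cdot 14 = \left(\left(\left(-3 + 1\right)^{2} + 95\right) - 7\right) - 146 \cdot 5 \cdot 14 = \left(\left(\left(-2\right)^{2} + 95\right) - 7\right) - 10220 = \left(\left(4 + 95\right) - 7\right) - 10220 = \left(99 - 7\right) - 10220 = 92 - 10220 = -10128$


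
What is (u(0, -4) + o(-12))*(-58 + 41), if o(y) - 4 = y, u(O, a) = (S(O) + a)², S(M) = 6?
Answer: 68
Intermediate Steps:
u(O, a) = (6 + a)²
o(y) = 4 + y
(u(0, -4) + o(-12))*(-58 + 41) = ((6 - 4)² + (4 - 12))*(-58 + 41) = (2² - 8)*(-17) = (4 - 8)*(-17) = -4*(-17) = 68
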